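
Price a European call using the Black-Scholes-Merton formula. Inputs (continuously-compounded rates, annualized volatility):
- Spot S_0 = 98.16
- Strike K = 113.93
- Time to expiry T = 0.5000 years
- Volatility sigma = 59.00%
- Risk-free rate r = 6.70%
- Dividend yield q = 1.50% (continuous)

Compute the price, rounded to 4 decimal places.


d1 = (ln(S/K) + (r - q + 0.5*sigma^2) * T) / (sigma * sqrt(T)) = -0.08619614
d2 = d1 - sigma * sqrt(T) = -0.50338914
exp(-rT) = 0.96705491; exp(-qT) = 0.99252805
C = S_0 * exp(-qT) * N(d1) - K * exp(-rT) * N(d2)
N(d1) = 0.46565525; N(d2) = 0.30734535
C = 98.1600 * 0.99252805 * 0.46565525 - 113.9300 * 0.96705491 * 0.30734535 = 11.5049

Answer: Price = 11.5049


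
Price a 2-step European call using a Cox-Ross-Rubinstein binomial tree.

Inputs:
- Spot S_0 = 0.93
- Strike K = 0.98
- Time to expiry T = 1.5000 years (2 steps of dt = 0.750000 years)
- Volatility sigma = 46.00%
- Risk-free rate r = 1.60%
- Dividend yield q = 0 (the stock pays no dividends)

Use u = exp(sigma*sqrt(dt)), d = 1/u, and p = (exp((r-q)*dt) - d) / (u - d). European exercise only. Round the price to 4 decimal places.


Answer: Price = V(0,0) = 0.1834

Derivation:
dt = T/N = 0.750000
u = exp(sigma*sqrt(dt)) = 1.489398; d = 1/u = 0.671412
p = (exp((r-q)*dt) - d) / (u - d) = 0.416462
Discount per step: exp(-r*dt) = 0.988072
Stock lattice S(k, i) with i counting down-moves:
  k=0: S(0,0) = 0.9300
  k=1: S(1,0) = 1.3851; S(1,1) = 0.6244
  k=2: S(2,0) = 2.0630; S(2,1) = 0.9300; S(2,2) = 0.4192
Terminal payoffs V(N, i) = max(S_T - K, 0):
  V(2,0) = 1.083024; V(2,1) = 0.000000; V(2,2) = 0.000000
Backward induction: V(k, i) = exp(-r*dt) * [p * V(k+1, i) + (1-p) * V(k+1, i+1)].
  V(1,0) = exp(-r*dt) * [p*1.083024 + (1-p)*0.000000] = 0.445658
  V(1,1) = exp(-r*dt) * [p*0.000000 + (1-p)*0.000000] = 0.000000
  V(0,0) = exp(-r*dt) * [p*0.445658 + (1-p)*0.000000] = 0.183386


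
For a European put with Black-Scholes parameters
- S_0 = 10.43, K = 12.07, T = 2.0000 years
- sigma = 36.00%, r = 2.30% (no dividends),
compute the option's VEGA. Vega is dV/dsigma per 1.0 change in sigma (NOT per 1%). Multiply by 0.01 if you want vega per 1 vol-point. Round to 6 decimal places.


Answer: Vega = 5.874585

Derivation:
d1 = 0.0580676755; d2 = -0.4510492070
phi(d1) = 0.3982702593; exp(-qT) = 1.0000000000; exp(-rT) = 0.9550419622
Vega = S * exp(-qT) * phi(d1) * sqrt(T) = 10.4300 * 1.0000000000 * 0.3982702593 * 1.4142135624 = 5.874585


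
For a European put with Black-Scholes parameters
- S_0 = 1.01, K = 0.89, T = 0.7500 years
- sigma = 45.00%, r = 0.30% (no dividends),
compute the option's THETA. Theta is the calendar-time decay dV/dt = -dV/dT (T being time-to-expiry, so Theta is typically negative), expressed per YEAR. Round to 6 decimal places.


Answer: Theta = -0.090010

Derivation:
d1 = 0.5251876914; d2 = 0.1354762596
phi(d1) = 0.3475490097; exp(-qT) = 1.0000000000; exp(-rT) = 0.9977525294
Theta = -S*exp(-qT)*phi(d1)*sigma/(2*sqrt(T)) + r*K*exp(-rT)*N(-d2) - q*S*exp(-qT)*N(-d1)
N(-d1) = 0.2997263603; N(-d2) = 0.4461176666; sqrt(T) = 0.8660254038
Term 1 = -1.0100 * 1.0000000000 * 0.3475490097 * 0.4500 / (2 * 0.8660254038) = -0.0911988403
Term 2 = 0.0030 * 0.8900 * 0.9977525294 * 0.4461176666 = 0.0011884571
Term 3 = 0 (no dividend yield, q = 0)
Theta = -0.0911988403 + (0.0011884571) + (0.0000000000) = -0.090010


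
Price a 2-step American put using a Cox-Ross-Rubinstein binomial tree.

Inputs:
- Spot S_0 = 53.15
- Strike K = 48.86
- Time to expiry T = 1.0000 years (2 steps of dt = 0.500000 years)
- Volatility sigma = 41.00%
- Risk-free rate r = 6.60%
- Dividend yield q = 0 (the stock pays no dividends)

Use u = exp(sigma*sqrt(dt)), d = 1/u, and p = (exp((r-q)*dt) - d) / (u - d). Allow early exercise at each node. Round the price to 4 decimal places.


Answer: Price = V(0,0) = 4.7398

Derivation:
dt = T/N = 0.500000
u = exp(sigma*sqrt(dt)) = 1.336312; d = 1/u = 0.748328
p = (exp((r-q)*dt) - d) / (u - d) = 0.485085
Discount per step: exp(-r*dt) = 0.967539
Stock lattice S(k, i) with i counting down-moves:
  k=0: S(0,0) = 53.1500
  k=1: S(1,0) = 71.0250; S(1,1) = 39.7736
  k=2: S(2,0) = 94.9116; S(2,1) = 53.1500; S(2,2) = 29.7637
Terminal payoffs V(N, i) = max(K - S_T, 0):
  V(2,0) = 0.000000; V(2,1) = 0.000000; V(2,2) = 19.096270
Backward induction: V(k, i) = exp(-r*dt) * [p * V(k+1, i) + (1-p) * V(k+1, i+1)]; then take max(V_cont, immediate exercise) for American.
  V(1,0) = exp(-r*dt) * [p*0.000000 + (1-p)*0.000000] = 0.000000; exercise = 0.000000; V(1,0) = max -> 0.000000
  V(1,1) = exp(-r*dt) * [p*0.000000 + (1-p)*19.096270] = 9.513759; exercise = 9.086362; V(1,1) = max -> 9.513759
  V(0,0) = exp(-r*dt) * [p*0.000000 + (1-p)*9.513759] = 4.739754; exercise = 0.000000; V(0,0) = max -> 4.739754


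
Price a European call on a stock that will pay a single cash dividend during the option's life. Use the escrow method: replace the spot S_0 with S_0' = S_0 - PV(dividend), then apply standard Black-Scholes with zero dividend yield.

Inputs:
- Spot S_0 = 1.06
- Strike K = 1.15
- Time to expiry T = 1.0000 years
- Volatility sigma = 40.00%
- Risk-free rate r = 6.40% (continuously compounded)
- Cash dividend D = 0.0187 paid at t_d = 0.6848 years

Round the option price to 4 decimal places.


PV(D) = D * exp(-r * t_d) = 0.0187 * 0.95711933 = 0.01789813
S_0' = S_0 - PV(D) = 1.0600 - 0.01789813 = 1.04210187
d1 = (ln(S_0'/K) + (r + sigma^2/2)*T) / (sigma*sqrt(T)) = 0.11369440
d2 = d1 - sigma*sqrt(T) = -0.28630560
exp(-rT) = 0.93800500
N(d1) = 0.54525997; N(d2) = 0.38732203
C = S_0' * N(d1) - K * exp(-rT) * N(d2) = 1.04210187 * 0.54525997 - 1.1500 * 0.93800500 * 0.38732203 = 0.1504

Answer: Price = 0.1504


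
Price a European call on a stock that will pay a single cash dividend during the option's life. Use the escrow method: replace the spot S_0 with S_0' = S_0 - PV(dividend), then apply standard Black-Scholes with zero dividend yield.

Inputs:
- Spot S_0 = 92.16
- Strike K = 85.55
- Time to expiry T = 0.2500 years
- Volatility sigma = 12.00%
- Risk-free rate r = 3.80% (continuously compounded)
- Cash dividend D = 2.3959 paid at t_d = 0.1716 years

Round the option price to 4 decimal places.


PV(D) = D * exp(-r * t_d) = 2.3959 * 0.99350041 = 2.38032764
S_0' = S_0 - PV(D) = 92.1600 - 2.38032764 = 89.77967236
d1 = (ln(S_0'/K) + (r + sigma^2/2)*T) / (sigma*sqrt(T)) = 0.99262639
d2 = d1 - sigma*sqrt(T) = 0.93262639
exp(-rT) = 0.99054498
N(d1) = 0.83955397; N(d2) = 0.82449355
C = S_0' * N(d1) - K * exp(-rT) * N(d2) = 89.77967236 * 0.83955397 - 85.5500 * 0.99054498 * 0.82449355 = 5.5064

Answer: Price = 5.5064


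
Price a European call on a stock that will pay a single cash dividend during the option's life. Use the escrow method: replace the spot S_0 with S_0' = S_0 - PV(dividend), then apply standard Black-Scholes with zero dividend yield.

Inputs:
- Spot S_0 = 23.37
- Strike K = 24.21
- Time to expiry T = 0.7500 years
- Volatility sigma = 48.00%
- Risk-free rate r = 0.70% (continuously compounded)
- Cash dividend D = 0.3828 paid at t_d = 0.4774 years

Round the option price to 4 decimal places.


Answer: Price = 3.3517

Derivation:
PV(D) = D * exp(-r * t_d) = 0.3828 * 0.99666378 = 0.38152289
S_0' = S_0 - PV(D) = 23.3700 - 0.38152289 = 22.98847711
d1 = (ln(S_0'/K) + (r + sigma^2/2)*T) / (sigma*sqrt(T)) = 0.09592993
d2 = d1 - sigma*sqrt(T) = -0.31976226
exp(-rT) = 0.99476376
N(d1) = 0.53821189; N(d2) = 0.37457428
C = S_0' * N(d1) - K * exp(-rT) * N(d2) = 22.98847711 * 0.53821189 - 24.2100 * 0.99476376 * 0.37457428 = 3.3517


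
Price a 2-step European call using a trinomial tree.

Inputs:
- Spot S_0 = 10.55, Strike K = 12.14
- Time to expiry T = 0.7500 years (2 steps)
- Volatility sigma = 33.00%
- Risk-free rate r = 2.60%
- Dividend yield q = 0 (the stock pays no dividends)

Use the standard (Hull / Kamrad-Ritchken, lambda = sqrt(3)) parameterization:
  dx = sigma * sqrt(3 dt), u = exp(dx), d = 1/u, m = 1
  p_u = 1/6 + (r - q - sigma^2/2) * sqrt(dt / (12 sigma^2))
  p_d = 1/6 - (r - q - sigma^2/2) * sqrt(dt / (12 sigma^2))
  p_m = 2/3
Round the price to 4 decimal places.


Answer: Price = V(0,0) = 0.7654

Derivation:
dt = T/N = 0.375000; dx = sigma*sqrt(3*dt) = 0.350018
u = exp(dx) = 1.419093; d = 1/u = 0.704676
p_u = 0.151426, p_m = 0.666667, p_d = 0.181907
Discount per step: exp(-r*dt) = 0.990297
Stock lattice S(k, j) with j the centered position index:
  k=0: S(0,+0) = 10.5500
  k=1: S(1,-1) = 7.4343; S(1,+0) = 10.5500; S(1,+1) = 14.9714
  k=2: S(2,-2) = 5.2388; S(2,-1) = 7.4343; S(2,+0) = 10.5500; S(2,+1) = 14.9714; S(2,+2) = 21.2458
Terminal payoffs V(N, j) = max(S_T - K, 0):
  V(2,-2) = 0.000000; V(2,-1) = 0.000000; V(2,+0) = 0.000000; V(2,+1) = 2.831430; V(2,+2) = 9.105850
Backward induction: V(k, j) = exp(-r*dt) * [p_u * V(k+1, j+1) + p_m * V(k+1, j) + p_d * V(k+1, j-1)]
  V(1,-1) = exp(-r*dt) * [p_u*0.000000 + p_m*0.000000 + p_d*0.000000] = 0.000000
  V(1,+0) = exp(-r*dt) * [p_u*2.831430 + p_m*0.000000 + p_d*0.000000] = 0.424593
  V(1,+1) = exp(-r*dt) * [p_u*9.105850 + p_m*2.831430 + p_d*0.000000] = 3.234792
  V(0,+0) = exp(-r*dt) * [p_u*3.234792 + p_m*0.424593 + p_d*0.000000] = 0.765396


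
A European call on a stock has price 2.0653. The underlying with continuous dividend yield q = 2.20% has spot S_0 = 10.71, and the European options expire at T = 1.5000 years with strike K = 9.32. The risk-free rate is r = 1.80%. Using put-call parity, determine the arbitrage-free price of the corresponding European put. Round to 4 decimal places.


Answer: Put price = 0.7747

Derivation:
Put-call parity: C - P = S_0 * exp(-qT) - K * exp(-rT).
S_0 * exp(-qT) = 10.7100 * 0.96753856 = 10.36233797
K * exp(-rT) = 9.3200 * 0.97336124 = 9.07172677
P = C - S*exp(-qT) + K*exp(-rT)
P = 2.0653 - 10.36233797 + 9.07172677 = 0.7747


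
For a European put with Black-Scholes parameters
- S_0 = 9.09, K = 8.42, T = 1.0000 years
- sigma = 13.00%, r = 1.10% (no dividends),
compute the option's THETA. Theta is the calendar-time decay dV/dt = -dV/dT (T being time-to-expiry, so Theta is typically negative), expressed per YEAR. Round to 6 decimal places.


d1 = 0.7385775380; d2 = 0.6085775380
phi(d1) = 0.3037084988; exp(-qT) = 1.0000000000; exp(-rT) = 0.9890602788
Theta = -S*exp(-qT)*phi(d1)*sigma/(2*sqrt(T)) + r*K*exp(-rT)*N(-d2) - q*S*exp(-qT)*N(-d1)
N(-d1) = 0.2300817840; N(-d2) = 0.2714022484; sqrt(T) = 1.0000000000
Term 1 = -9.0900 * 1.0000000000 * 0.3037084988 * 0.1300 / (2 * 1.0000000000) = -0.1794461665
Term 2 = 0.0110 * 8.4200 * 0.9890602788 * 0.2714022484 = 0.0248622815
Term 3 = 0 (no dividend yield, q = 0)
Theta = -0.1794461665 + (0.0248622815) + (0.0000000000) = -0.154584

Answer: Theta = -0.154584


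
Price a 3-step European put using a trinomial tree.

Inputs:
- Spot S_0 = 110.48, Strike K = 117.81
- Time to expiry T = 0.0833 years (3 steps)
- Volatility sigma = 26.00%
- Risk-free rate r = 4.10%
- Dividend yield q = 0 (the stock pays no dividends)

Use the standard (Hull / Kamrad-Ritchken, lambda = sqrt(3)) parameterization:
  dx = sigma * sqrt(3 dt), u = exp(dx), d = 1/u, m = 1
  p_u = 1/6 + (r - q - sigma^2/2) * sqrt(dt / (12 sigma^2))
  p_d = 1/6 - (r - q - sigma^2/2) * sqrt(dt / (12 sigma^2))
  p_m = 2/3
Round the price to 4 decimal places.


Answer: Price = V(0,0) = 7.9230

Derivation:
dt = T/N = 0.027767; dx = sigma*sqrt(3*dt) = 0.075041
u = exp(dx) = 1.077928; d = 1/u = 0.927706
p_u = 0.167999, p_m = 0.666667, p_d = 0.165335
Discount per step: exp(-r*dt) = 0.998862
Stock lattice S(k, j) with j the centered position index:
  k=0: S(0,+0) = 110.4800
  k=1: S(1,-1) = 102.4929; S(1,+0) = 110.4800; S(1,+1) = 119.0895
  k=2: S(2,-2) = 95.0833; S(2,-1) = 102.4929; S(2,+0) = 110.4800; S(2,+1) = 119.0895; S(2,+2) = 128.3699
  k=3: S(3,-3) = 88.2093; S(3,-2) = 95.0833; S(3,-1) = 102.4929; S(3,+0) = 110.4800; S(3,+1) = 119.0895; S(3,+2) = 128.3699; S(3,+3) = 138.3734
Terminal payoffs V(N, j) = max(K - S_T, 0):
  V(3,-3) = 29.600652; V(3,-2) = 22.726689; V(3,-1) = 15.317053; V(3,+0) = 7.330000; V(3,+1) = 0.000000; V(3,+2) = 0.000000; V(3,+3) = 0.000000
Backward induction: V(k, j) = exp(-r*dt) * [p_u * V(k+1, j+1) + p_m * V(k+1, j) + p_d * V(k+1, j-1)]
  V(2,-2) = exp(-r*dt) * [p_u*15.317053 + p_m*22.726689 + p_d*29.600652] = 22.592648
  V(2,-1) = exp(-r*dt) * [p_u*7.330000 + p_m*15.317053 + p_d*22.726689] = 15.183013
  V(2,+0) = exp(-r*dt) * [p_u*0.000000 + p_m*7.330000 + p_d*15.317053] = 7.410664
  V(2,+1) = exp(-r*dt) * [p_u*0.000000 + p_m*0.000000 + p_d*7.330000] = 1.210524
  V(2,+2) = exp(-r*dt) * [p_u*0.000000 + p_m*0.000000 + p_d*0.000000] = 0.000000
  V(1,-1) = exp(-r*dt) * [p_u*7.410664 + p_m*15.183013 + p_d*22.592648] = 15.085154
  V(1,+0) = exp(-r*dt) * [p_u*1.210524 + p_m*7.410664 + p_d*15.183013] = 7.645377
  V(1,+1) = exp(-r*dt) * [p_u*0.000000 + p_m*1.210524 + p_d*7.410664] = 2.029943
  V(0,+0) = exp(-r*dt) * [p_u*2.029943 + p_m*7.645377 + p_d*15.085154] = 7.923019


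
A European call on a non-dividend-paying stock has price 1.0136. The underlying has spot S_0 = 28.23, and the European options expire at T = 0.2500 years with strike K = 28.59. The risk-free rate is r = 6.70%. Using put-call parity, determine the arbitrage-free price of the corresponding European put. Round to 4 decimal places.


Put-call parity: C - P = S_0 * exp(-qT) - K * exp(-rT).
S_0 * exp(-qT) = 28.2300 * 1.00000000 = 28.23000000
K * exp(-rT) = 28.5900 * 0.98338950 = 28.11510584
P = C - S*exp(-qT) + K*exp(-rT)
P = 1.0136 - 28.23000000 + 28.11510584 = 0.8987

Answer: Put price = 0.8987


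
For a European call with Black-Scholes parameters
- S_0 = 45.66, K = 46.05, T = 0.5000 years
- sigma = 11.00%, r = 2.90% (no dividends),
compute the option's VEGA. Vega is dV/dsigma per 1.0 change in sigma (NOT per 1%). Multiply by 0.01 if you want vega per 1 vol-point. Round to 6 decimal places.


d1 = 0.1159639488; d2 = 0.0381822028
phi(d1) = 0.3962688627; exp(-qT) = 1.0000000000; exp(-rT) = 0.9856046187
Vega = S * exp(-qT) * phi(d1) * sqrt(T) = 45.6600 * 1.0000000000 * 0.3962688627 * 0.7071067812 = 12.794133

Answer: Vega = 12.794133


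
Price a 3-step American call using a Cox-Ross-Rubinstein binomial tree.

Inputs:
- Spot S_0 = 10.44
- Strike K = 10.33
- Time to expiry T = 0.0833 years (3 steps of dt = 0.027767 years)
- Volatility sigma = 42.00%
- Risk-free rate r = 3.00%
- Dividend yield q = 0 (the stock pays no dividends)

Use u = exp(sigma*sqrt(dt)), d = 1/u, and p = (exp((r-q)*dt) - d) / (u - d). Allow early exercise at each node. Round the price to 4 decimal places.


dt = T/N = 0.027767
u = exp(sigma*sqrt(dt)) = 1.072493; d = 1/u = 0.932407
p = (exp((r-q)*dt) - d) / (u - d) = 0.488459
Discount per step: exp(-r*dt) = 0.999167
Stock lattice S(k, i) with i counting down-moves:
  k=0: S(0,0) = 10.4400
  k=1: S(1,0) = 11.1968; S(1,1) = 9.7343
  k=2: S(2,0) = 12.0085; S(2,1) = 10.4400; S(2,2) = 9.0764
  k=3: S(3,0) = 12.8791; S(3,1) = 11.1968; S(3,2) = 9.7343; S(3,3) = 8.4629
Terminal payoffs V(N, i) = max(S_T - K, 0):
  V(3,0) = 2.549058; V(3,1) = 0.866829; V(3,2) = 0.000000; V(3,3) = 0.000000
Backward induction: V(k, i) = exp(-r*dt) * [p * V(k+1, i) + (1-p) * V(k+1, i+1)]; then take max(V_cont, immediate exercise) for American.
  V(2,0) = exp(-r*dt) * [p*2.549058 + (1-p)*0.866829] = 1.687123; exercise = 1.678522; V(2,0) = max -> 1.687123
  V(2,1) = exp(-r*dt) * [p*0.866829 + (1-p)*0.000000] = 0.423058; exercise = 0.110000; V(2,1) = max -> 0.423058
  V(2,2) = exp(-r*dt) * [p*0.000000 + (1-p)*0.000000] = 0.000000; exercise = 0.000000; V(2,2) = max -> 0.000000
  V(1,0) = exp(-r*dt) * [p*1.687123 + (1-p)*0.423058] = 1.039636; exercise = 0.866829; V(1,0) = max -> 1.039636
  V(1,1) = exp(-r*dt) * [p*0.423058 + (1-p)*0.000000] = 0.206475; exercise = 0.000000; V(1,1) = max -> 0.206475
  V(0,0) = exp(-r*dt) * [p*1.039636 + (1-p)*0.206475] = 0.612930; exercise = 0.110000; V(0,0) = max -> 0.612930

Answer: Price = V(0,0) = 0.6129


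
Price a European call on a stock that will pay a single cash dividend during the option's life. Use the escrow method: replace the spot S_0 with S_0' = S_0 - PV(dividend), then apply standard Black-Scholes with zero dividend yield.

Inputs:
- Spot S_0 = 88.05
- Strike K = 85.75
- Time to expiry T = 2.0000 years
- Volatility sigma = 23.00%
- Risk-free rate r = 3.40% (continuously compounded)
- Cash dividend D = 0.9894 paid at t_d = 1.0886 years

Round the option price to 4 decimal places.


PV(D) = D * exp(-r * t_d) = 0.9894 * 0.96366419 = 0.95344935
S_0' = S_0 - PV(D) = 88.0500 - 0.95344935 = 87.09655065
d1 = (ln(S_0'/K) + (r + sigma^2/2)*T) / (sigma*sqrt(T)) = 0.41959469
d2 = d1 - sigma*sqrt(T) = 0.09432557
exp(-rT) = 0.93426047
N(d1) = 0.66260922; N(d2) = 0.53757473
C = S_0' * N(d1) - K * exp(-rT) * N(d2) = 87.09655065 * 0.66260922 - 85.7500 * 0.93426047 * 0.53757473 = 14.6443

Answer: Price = 14.6443


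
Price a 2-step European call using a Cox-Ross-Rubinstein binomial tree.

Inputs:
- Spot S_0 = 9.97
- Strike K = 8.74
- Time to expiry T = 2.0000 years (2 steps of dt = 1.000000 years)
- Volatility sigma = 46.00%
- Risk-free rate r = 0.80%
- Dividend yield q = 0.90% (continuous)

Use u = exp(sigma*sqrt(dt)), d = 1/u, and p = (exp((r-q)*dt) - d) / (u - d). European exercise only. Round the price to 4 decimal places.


Answer: Price = V(0,0) = 2.9598

Derivation:
dt = T/N = 1.000000
u = exp(sigma*sqrt(dt)) = 1.584074; d = 1/u = 0.631284
p = (exp((r-q)*dt) - d) / (u - d) = 0.385937
Discount per step: exp(-r*dt) = 0.992032
Stock lattice S(k, i) with i counting down-moves:
  k=0: S(0,0) = 9.9700
  k=1: S(1,0) = 15.7932; S(1,1) = 6.2939
  k=2: S(2,0) = 25.0176; S(2,1) = 9.9700; S(2,2) = 3.9732
Terminal payoffs V(N, i) = max(S_T - K, 0):
  V(2,0) = 16.277625; V(2,1) = 1.230000; V(2,2) = 0.000000
Backward induction: V(k, i) = exp(-r*dt) * [p * V(k+1, i) + (1-p) * V(k+1, i+1)].
  V(1,0) = exp(-r*dt) * [p*16.277625 + (1-p)*1.230000] = 6.981357
  V(1,1) = exp(-r*dt) * [p*1.230000 + (1-p)*0.000000] = 0.470920
  V(0,0) = exp(-r*dt) * [p*6.981357 + (1-p)*0.470920] = 2.959764


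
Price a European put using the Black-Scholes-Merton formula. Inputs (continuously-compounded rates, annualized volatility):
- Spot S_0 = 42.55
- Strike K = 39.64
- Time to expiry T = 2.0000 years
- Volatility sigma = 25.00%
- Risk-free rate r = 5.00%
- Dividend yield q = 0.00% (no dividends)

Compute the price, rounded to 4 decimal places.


Answer: Price = 2.7822

Derivation:
d1 = (ln(S/K) + (r - q + 0.5*sigma^2) * T) / (sigma * sqrt(T)) = 0.65998843
d2 = d1 - sigma * sqrt(T) = 0.30643503
exp(-rT) = 0.90483742; exp(-qT) = 1.00000000
P = K * exp(-rT) * N(-d2) - S_0 * exp(-qT) * N(-d1)
N(-d1) = 0.25463063; N(-d2) = 0.37963672
P = 39.6400 * 0.90483742 * 0.37963672 - 42.5500 * 1.00000000 * 0.25463063 = 2.7822


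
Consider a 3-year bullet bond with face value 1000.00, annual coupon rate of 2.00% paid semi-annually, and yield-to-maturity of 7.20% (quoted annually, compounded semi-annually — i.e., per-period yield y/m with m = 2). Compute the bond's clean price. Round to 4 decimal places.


Coupon per period c = face * coupon_rate / m = 10.000000
Periods per year m = 2; per-period yield y/m = 0.036000
Number of cashflows N = 6
Cashflows (t years, CF_t, discount factor 1/(1+y/m)^(m*t), PV):
  t = 0.5000: CF_t = 10.000000, DF = 0.965251, PV = 9.652510
  t = 1.0000: CF_t = 10.000000, DF = 0.931709, PV = 9.317094
  t = 1.5000: CF_t = 10.000000, DF = 0.899333, PV = 8.993334
  t = 2.0000: CF_t = 10.000000, DF = 0.868082, PV = 8.680825
  t = 2.5000: CF_t = 10.000000, DF = 0.837917, PV = 8.379174
  t = 3.0000: CF_t = 1010.000000, DF = 0.808801, PV = 816.888611
Price P = sum_t PV_t = 861.911548

Answer: Price = 861.9115


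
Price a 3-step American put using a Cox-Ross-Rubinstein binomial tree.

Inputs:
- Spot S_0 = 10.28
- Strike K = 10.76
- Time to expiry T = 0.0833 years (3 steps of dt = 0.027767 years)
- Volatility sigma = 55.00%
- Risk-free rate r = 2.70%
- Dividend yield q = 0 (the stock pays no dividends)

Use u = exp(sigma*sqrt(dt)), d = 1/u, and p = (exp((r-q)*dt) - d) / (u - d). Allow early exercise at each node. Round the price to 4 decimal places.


Answer: Price = V(0,0) = 0.9485

Derivation:
dt = T/N = 0.027767
u = exp(sigma*sqrt(dt)) = 1.095979; d = 1/u = 0.912426
p = (exp((r-q)*dt) - d) / (u - d) = 0.481190
Discount per step: exp(-r*dt) = 0.999251
Stock lattice S(k, i) with i counting down-moves:
  k=0: S(0,0) = 10.2800
  k=1: S(1,0) = 11.2667; S(1,1) = 9.3797
  k=2: S(2,0) = 12.3480; S(2,1) = 10.2800; S(2,2) = 8.5583
  k=3: S(3,0) = 13.5332; S(3,1) = 11.2667; S(3,2) = 9.3797; S(3,3) = 7.8088
Terminal payoffs V(N, i) = max(K - S_T, 0):
  V(3,0) = 0.000000; V(3,1) = 0.000000; V(3,2) = 1.380261; V(3,3) = 2.951169
Backward induction: V(k, i) = exp(-r*dt) * [p * V(k+1, i) + (1-p) * V(k+1, i+1)]; then take max(V_cont, immediate exercise) for American.
  V(2,0) = exp(-r*dt) * [p*0.000000 + (1-p)*0.000000] = 0.000000; exercise = 0.000000; V(2,0) = max -> 0.000000
  V(2,1) = exp(-r*dt) * [p*0.000000 + (1-p)*1.380261] = 0.715557; exercise = 0.480000; V(2,1) = max -> 0.715557
  V(2,2) = exp(-r*dt) * [p*1.380261 + (1-p)*2.951169] = 2.193619; exercise = 2.201683; V(2,2) = max -> 2.201683
  V(1,0) = exp(-r*dt) * [p*0.000000 + (1-p)*0.715557] = 0.370960; exercise = 0.000000; V(1,0) = max -> 0.370960
  V(1,1) = exp(-r*dt) * [p*0.715557 + (1-p)*2.201683] = 1.485460; exercise = 1.380261; V(1,1) = max -> 1.485460
  V(0,0) = exp(-r*dt) * [p*0.370960 + (1-p)*1.485460] = 0.948463; exercise = 0.480000; V(0,0) = max -> 0.948463


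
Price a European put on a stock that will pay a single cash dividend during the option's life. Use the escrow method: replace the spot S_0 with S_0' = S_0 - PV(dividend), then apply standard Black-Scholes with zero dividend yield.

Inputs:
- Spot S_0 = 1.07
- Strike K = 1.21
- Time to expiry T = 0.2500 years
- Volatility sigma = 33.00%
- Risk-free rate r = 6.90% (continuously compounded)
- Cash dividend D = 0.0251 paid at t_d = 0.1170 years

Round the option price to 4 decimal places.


Answer: Price = 0.1669

Derivation:
PV(D) = D * exp(-r * t_d) = 0.0251 * 0.99195950 = 0.02489818
S_0' = S_0 - PV(D) = 1.0700 - 0.02489818 = 1.04510182
d1 = (ln(S_0'/K) + (r + sigma^2/2)*T) / (sigma*sqrt(T)) = -0.70086998
d2 = d1 - sigma*sqrt(T) = -0.86586998
exp(-rT) = 0.98289793
N(-d1) = 0.75830792; N(-d2) = 0.80671927
P = K * exp(-rT) * N(-d2) - S_0' * N(-d1) = 1.2100 * 0.98289793 * 0.80671927 - 1.04510182 * 0.75830792 = 0.1669


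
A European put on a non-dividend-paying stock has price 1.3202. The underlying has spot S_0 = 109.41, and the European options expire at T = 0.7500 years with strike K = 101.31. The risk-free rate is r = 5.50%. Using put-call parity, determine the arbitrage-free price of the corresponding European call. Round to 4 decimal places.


Put-call parity: C - P = S_0 * exp(-qT) - K * exp(-rT).
S_0 * exp(-qT) = 109.4100 * 1.00000000 = 109.41000000
K * exp(-rT) = 101.3100 * 0.95958920 = 97.21598212
C = P + S*exp(-qT) - K*exp(-rT)
C = 1.3202 + 109.41000000 - 97.21598212 = 13.5142

Answer: Call price = 13.5142


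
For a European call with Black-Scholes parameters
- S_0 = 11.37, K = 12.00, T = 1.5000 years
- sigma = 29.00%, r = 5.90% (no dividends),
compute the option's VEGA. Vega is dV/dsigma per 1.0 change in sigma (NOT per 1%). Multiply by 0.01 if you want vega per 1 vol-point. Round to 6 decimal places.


Answer: Vega = 5.349379

Derivation:
d1 = 0.2749246978; d2 = -0.0802513149
phi(d1) = 0.3841468691; exp(-qT) = 1.0000000000; exp(-rT) = 0.9153031107
Vega = S * exp(-qT) * phi(d1) * sqrt(T) = 11.3700 * 1.0000000000 * 0.3841468691 * 1.2247448714 = 5.349379


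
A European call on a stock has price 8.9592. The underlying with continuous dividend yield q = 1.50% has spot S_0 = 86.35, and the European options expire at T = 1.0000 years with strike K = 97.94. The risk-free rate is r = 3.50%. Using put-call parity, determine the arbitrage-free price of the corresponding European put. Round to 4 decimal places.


Put-call parity: C - P = S_0 * exp(-qT) - K * exp(-rT).
S_0 * exp(-qT) = 86.3500 * 0.98511194 = 85.06441598
K * exp(-rT) = 97.9400 * 0.96560542 = 94.57139447
P = C - S*exp(-qT) + K*exp(-rT)
P = 8.9592 - 85.06441598 + 94.57139447 = 18.4662

Answer: Put price = 18.4662


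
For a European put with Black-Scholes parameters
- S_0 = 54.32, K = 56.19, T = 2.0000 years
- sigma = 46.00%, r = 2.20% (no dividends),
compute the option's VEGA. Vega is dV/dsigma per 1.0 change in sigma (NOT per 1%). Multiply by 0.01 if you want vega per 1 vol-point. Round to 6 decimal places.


Answer: Vega = 28.916978

Derivation:
d1 = 0.3408772382; d2 = -0.3096610005
phi(d1) = 0.3764247274; exp(-qT) = 1.0000000000; exp(-rT) = 0.9569539575
Vega = S * exp(-qT) * phi(d1) * sqrt(T) = 54.3200 * 1.0000000000 * 0.3764247274 * 1.4142135624 = 28.916978


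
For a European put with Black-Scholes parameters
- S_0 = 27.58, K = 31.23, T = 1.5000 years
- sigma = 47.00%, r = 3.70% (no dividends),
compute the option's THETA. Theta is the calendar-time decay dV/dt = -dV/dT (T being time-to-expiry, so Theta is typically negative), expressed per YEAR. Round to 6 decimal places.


Answer: Theta = -1.362093

Derivation:
d1 = 0.1683141706; d2 = -0.4073159190
phi(d1) = 0.3933311649; exp(-qT) = 1.0000000000; exp(-rT) = 0.9460120237
Theta = -S*exp(-qT)*phi(d1)*sigma/(2*sqrt(T)) + r*K*exp(-rT)*N(-d2) - q*S*exp(-qT)*N(-d1)
N(-d1) = 0.4331680632; N(-d2) = 0.6581120138; sqrt(T) = 1.2247448714
Term 1 = -27.5800 * 1.0000000000 * 0.3933311649 * 0.4700 / (2 * 1.2247448714) = -2.0814925121
Term 2 = 0.0370 * 31.2300 * 0.9460120237 * 0.6581120138 = 0.7193995858
Term 3 = 0 (no dividend yield, q = 0)
Theta = -2.0814925121 + (0.7193995858) + (0.0000000000) = -1.362093


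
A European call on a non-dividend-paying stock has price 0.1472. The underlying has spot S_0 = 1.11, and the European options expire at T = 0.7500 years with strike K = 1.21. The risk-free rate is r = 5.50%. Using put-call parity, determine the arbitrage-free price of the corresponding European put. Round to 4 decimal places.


Answer: Put price = 0.1983

Derivation:
Put-call parity: C - P = S_0 * exp(-qT) - K * exp(-rT).
S_0 * exp(-qT) = 1.1100 * 1.00000000 = 1.11000000
K * exp(-rT) = 1.2100 * 0.95958920 = 1.16110294
P = C - S*exp(-qT) + K*exp(-rT)
P = 0.1472 - 1.11000000 + 1.16110294 = 0.1983


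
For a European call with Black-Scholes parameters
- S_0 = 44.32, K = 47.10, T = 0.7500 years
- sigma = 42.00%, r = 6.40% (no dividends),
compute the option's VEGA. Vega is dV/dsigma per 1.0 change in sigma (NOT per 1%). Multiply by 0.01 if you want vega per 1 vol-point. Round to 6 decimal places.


d1 = 0.1465728515; d2 = -0.2171578181
phi(d1) = 0.3946798561; exp(-qT) = 1.0000000000; exp(-rT) = 0.9531337871
Vega = S * exp(-qT) * phi(d1) * sqrt(T) = 44.3200 * 1.0000000000 * 0.3946798561 * 0.8660254038 = 15.148699

Answer: Vega = 15.148699


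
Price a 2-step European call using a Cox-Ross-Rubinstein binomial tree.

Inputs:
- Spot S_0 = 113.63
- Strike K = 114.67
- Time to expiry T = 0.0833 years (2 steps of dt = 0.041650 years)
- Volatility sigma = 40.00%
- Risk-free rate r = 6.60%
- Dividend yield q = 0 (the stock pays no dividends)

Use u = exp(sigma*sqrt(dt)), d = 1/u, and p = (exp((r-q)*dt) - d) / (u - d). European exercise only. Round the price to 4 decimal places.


Answer: Price = V(0,0) = 4.6845

Derivation:
dt = T/N = 0.041650
u = exp(sigma*sqrt(dt)) = 1.085058; d = 1/u = 0.921610
p = (exp((r-q)*dt) - d) / (u - d) = 0.496444
Discount per step: exp(-r*dt) = 0.997255
Stock lattice S(k, i) with i counting down-moves:
  k=0: S(0,0) = 113.6300
  k=1: S(1,0) = 123.2951; S(1,1) = 104.7225
  k=2: S(2,0) = 133.7823; S(2,1) = 113.6300; S(2,2) = 96.5133
Terminal payoffs V(N, i) = max(S_T - K, 0):
  V(2,0) = 19.112348; V(2,1) = 0.000000; V(2,2) = 0.000000
Backward induction: V(k, i) = exp(-r*dt) * [p * V(k+1, i) + (1-p) * V(k+1, i+1)].
  V(1,0) = exp(-r*dt) * [p*19.112348 + (1-p)*0.000000] = 9.462170
  V(1,1) = exp(-r*dt) * [p*0.000000 + (1-p)*0.000000] = 0.000000
  V(0,0) = exp(-r*dt) * [p*9.462170 + (1-p)*0.000000] = 4.684546


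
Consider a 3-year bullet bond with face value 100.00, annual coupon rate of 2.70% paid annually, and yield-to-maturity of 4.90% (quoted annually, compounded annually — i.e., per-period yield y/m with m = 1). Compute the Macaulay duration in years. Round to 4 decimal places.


Answer: Macaulay duration = 2.9191 years

Derivation:
Coupon per period c = face * coupon_rate / m = 2.700000
Periods per year m = 1; per-period yield y/m = 0.049000
Number of cashflows N = 3
Cashflows (t years, CF_t, discount factor 1/(1+y/m)^(m*t), PV):
  t = 1.0000: CF_t = 2.700000, DF = 0.953289, PV = 2.573880
  t = 2.0000: CF_t = 2.700000, DF = 0.908760, PV = 2.453651
  t = 3.0000: CF_t = 102.700000, DF = 0.866310, PV = 88.970080
Price P = sum_t PV_t = 93.997610
Macaulay numerator sum_t t * PV_t:
  t * PV_t at t = 1.0000: 2.573880
  t * PV_t at t = 2.0000: 4.907302
  t * PV_t at t = 3.0000: 266.910239
Macaulay duration D = (sum_t t * PV_t) / P = 274.391421 / 93.997610 = 2.919132


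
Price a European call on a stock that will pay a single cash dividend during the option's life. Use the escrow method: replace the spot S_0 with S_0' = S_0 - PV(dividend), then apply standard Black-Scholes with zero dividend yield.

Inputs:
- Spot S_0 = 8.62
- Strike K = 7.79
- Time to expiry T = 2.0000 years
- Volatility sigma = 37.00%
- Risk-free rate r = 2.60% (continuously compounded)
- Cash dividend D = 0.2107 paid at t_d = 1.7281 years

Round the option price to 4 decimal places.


PV(D) = D * exp(-r * t_d) = 0.2107 * 0.95606383 = 0.20144265
S_0' = S_0 - PV(D) = 8.6200 - 0.20144265 = 8.41855735
d1 = (ln(S_0'/K) + (r + sigma^2/2)*T) / (sigma*sqrt(T)) = 0.50930344
d2 = d1 - sigma*sqrt(T) = -0.01395558
exp(-rT) = 0.94932887
N(d1) = 0.69473023; N(d2) = 0.49443271
C = S_0' * N(d1) - K * exp(-rT) * N(d2) = 8.41855735 * 0.69473023 - 7.7900 * 0.94932887 * 0.49443271 = 2.1922

Answer: Price = 2.1922


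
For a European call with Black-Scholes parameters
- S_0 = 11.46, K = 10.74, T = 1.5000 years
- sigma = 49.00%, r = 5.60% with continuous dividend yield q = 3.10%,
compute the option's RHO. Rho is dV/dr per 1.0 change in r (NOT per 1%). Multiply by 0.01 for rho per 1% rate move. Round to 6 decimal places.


Answer: Rho = 6.643199

Derivation:
d1 = 0.4706729903; d2 = -0.1294519966
phi(d1) = 0.3571122699; exp(-qT) = 0.9545645606; exp(-rT) = 0.9194312561
N(d2) = 0.4485000032
Rho = K*T*exp(-rT)*N(d2) = 10.7400 * 1.5000 * 0.9194312561 * 0.4485000032 = 6.643199


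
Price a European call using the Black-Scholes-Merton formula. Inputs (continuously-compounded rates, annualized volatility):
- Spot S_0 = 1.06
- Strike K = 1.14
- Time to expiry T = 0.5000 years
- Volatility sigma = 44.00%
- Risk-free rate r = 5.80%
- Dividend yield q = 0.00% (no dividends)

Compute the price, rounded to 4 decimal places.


Answer: Price = 0.1116

Derivation:
d1 = (ln(S/K) + (r - q + 0.5*sigma^2) * T) / (sigma * sqrt(T)) = 0.01491560
d2 = d1 - sigma * sqrt(T) = -0.29621138
exp(-rT) = 0.97141646; exp(-qT) = 1.00000000
C = S_0 * exp(-qT) * N(d1) - K * exp(-rT) * N(d2)
N(d1) = 0.50595024; N(d2) = 0.38353433
C = 1.0600 * 1.00000000 * 0.50595024 - 1.1400 * 0.97141646 * 0.38353433 = 0.1116


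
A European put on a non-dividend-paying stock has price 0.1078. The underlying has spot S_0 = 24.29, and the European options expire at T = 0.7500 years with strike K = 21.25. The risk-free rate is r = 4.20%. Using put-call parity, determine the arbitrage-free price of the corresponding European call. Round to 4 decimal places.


Put-call parity: C - P = S_0 * exp(-qT) - K * exp(-rT).
S_0 * exp(-qT) = 24.2900 * 1.00000000 = 24.29000000
K * exp(-rT) = 21.2500 * 0.96899096 = 20.59105782
C = P + S*exp(-qT) - K*exp(-rT)
C = 0.1078 + 24.29000000 - 20.59105782 = 3.8067

Answer: Call price = 3.8067


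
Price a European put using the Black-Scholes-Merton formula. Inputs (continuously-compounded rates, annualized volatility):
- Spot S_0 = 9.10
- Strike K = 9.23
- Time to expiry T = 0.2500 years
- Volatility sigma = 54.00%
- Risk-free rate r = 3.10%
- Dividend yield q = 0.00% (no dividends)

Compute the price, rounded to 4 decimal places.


d1 = (ln(S/K) + (r - q + 0.5*sigma^2) * T) / (sigma * sqrt(T)) = 0.11116802
d2 = d1 - sigma * sqrt(T) = -0.15883198
exp(-rT) = 0.99227995; exp(-qT) = 1.00000000
P = K * exp(-rT) * N(-d2) - S_0 * exp(-qT) * N(-d1)
N(-d1) = 0.45574156; N(-d2) = 0.56309937
P = 9.2300 * 0.99227995 * 0.56309937 - 9.1000 * 1.00000000 * 0.45574156 = 1.0100

Answer: Price = 1.0100


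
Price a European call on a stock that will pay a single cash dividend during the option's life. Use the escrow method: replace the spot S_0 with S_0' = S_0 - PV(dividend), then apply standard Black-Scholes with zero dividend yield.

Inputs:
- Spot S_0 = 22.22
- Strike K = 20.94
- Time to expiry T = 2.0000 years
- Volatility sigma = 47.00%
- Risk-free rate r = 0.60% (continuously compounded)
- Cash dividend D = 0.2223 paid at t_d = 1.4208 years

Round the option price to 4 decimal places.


PV(D) = D * exp(-r * t_d) = 0.2223 * 0.99151143 = 0.22041299
S_0' = S_0 - PV(D) = 22.2200 - 0.22041299 = 21.99958701
d1 = (ln(S_0'/K) + (r + sigma^2/2)*T) / (sigma*sqrt(T)) = 0.42465896
d2 = d1 - sigma*sqrt(T) = -0.24002142
exp(-rT) = 0.98807171
N(d1) = 0.66445735; N(d2) = 0.40515683
C = S_0' * N(d1) - K * exp(-rT) * N(d2) = 21.99958701 * 0.66445735 - 20.9400 * 0.98807171 * 0.40515683 = 6.2350

Answer: Price = 6.2350


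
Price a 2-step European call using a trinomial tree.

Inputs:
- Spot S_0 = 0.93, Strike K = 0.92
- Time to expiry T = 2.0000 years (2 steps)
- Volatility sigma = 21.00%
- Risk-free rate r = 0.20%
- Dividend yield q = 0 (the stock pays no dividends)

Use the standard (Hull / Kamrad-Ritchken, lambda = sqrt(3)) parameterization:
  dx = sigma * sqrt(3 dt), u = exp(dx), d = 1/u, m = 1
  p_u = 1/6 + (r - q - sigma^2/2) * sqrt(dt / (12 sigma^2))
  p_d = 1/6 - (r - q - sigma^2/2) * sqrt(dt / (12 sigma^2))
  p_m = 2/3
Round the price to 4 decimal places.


Answer: Price = V(0,0) = 0.1015

Derivation:
dt = T/N = 1.000000; dx = sigma*sqrt(3*dt) = 0.363731
u = exp(dx) = 1.438687; d = 1/u = 0.695078
p_u = 0.139105, p_m = 0.666667, p_d = 0.194228
Discount per step: exp(-r*dt) = 0.998002
Stock lattice S(k, j) with j the centered position index:
  k=0: S(0,+0) = 0.9300
  k=1: S(1,-1) = 0.6464; S(1,+0) = 0.9300; S(1,+1) = 1.3380
  k=2: S(2,-2) = 0.4493; S(2,-1) = 0.6464; S(2,+0) = 0.9300; S(2,+1) = 1.3380; S(2,+2) = 1.9249
Terminal payoffs V(N, j) = max(S_T - K, 0):
  V(2,-2) = 0.000000; V(2,-1) = 0.000000; V(2,+0) = 0.010000; V(2,+1) = 0.417979; V(2,+2) = 1.004932
Backward induction: V(k, j) = exp(-r*dt) * [p_u * V(k+1, j+1) + p_m * V(k+1, j) + p_d * V(k+1, j-1)]
  V(1,-1) = exp(-r*dt) * [p_u*0.010000 + p_m*0.000000 + p_d*0.000000] = 0.001388
  V(1,+0) = exp(-r*dt) * [p_u*0.417979 + p_m*0.010000 + p_d*0.000000] = 0.064680
  V(1,+1) = exp(-r*dt) * [p_u*1.004932 + p_m*0.417979 + p_d*0.010000] = 0.419546
  V(0,+0) = exp(-r*dt) * [p_u*0.419546 + p_m*0.064680 + p_d*0.001388] = 0.101547


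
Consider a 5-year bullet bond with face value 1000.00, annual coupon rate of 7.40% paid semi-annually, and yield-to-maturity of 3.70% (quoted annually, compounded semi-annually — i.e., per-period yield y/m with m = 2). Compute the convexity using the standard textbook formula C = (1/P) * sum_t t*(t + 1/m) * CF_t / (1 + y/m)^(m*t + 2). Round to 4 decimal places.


Answer: Convexity = 21.8214

Derivation:
Coupon per period c = face * coupon_rate / m = 37.000000
Periods per year m = 2; per-period yield y/m = 0.018500
Number of cashflows N = 10
Cashflows (t years, CF_t, discount factor 1/(1+y/m)^(m*t), PV):
  t = 0.5000: CF_t = 37.000000, DF = 0.981836, PV = 36.327933
  t = 1.0000: CF_t = 37.000000, DF = 0.964002, PV = 35.668074
  t = 1.5000: CF_t = 37.000000, DF = 0.946492, PV = 35.020200
  t = 2.0000: CF_t = 37.000000, DF = 0.929300, PV = 34.384094
  t = 2.5000: CF_t = 37.000000, DF = 0.912420, PV = 33.759543
  t = 3.0000: CF_t = 37.000000, DF = 0.895847, PV = 33.146336
  t = 3.5000: CF_t = 37.000000, DF = 0.879575, PV = 32.544267
  t = 4.0000: CF_t = 37.000000, DF = 0.863598, PV = 31.953134
  t = 4.5000: CF_t = 37.000000, DF = 0.847912, PV = 31.372738
  t = 5.0000: CF_t = 1037.000000, DF = 0.832510, PV = 863.313283
Price P = sum_t PV_t = 1167.489602
Convexity numerator sum_t t*(t + 1/m) * CF_t / (1+y/m)^(m*t + 2):
  t = 0.5000: term = 17.510100
  t = 1.0000: term = 51.576142
  t = 1.5000: term = 101.278629
  t = 2.0000: term = 165.731678
  t = 2.5000: term = 244.082000
  t = 3.0000: term = 335.507904
  t = 3.5000: term = 439.218333
  t = 4.0000: term = 554.451925
  t = 4.5000: term = 680.476099
  t = 5.0000: term = 22886.482529
Convexity = (1/P) * sum = 25476.315340 / 1167.489602 = 21.821449


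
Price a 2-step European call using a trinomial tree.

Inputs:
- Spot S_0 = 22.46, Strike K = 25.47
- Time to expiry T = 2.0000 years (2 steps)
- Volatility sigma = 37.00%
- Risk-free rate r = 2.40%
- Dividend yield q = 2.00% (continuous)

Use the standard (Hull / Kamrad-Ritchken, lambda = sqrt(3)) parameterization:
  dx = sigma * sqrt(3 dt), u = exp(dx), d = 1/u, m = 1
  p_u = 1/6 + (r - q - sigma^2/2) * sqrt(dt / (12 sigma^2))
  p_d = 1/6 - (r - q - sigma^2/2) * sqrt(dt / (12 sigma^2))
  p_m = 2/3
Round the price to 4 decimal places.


dt = T/N = 1.000000; dx = sigma*sqrt(3*dt) = 0.640859
u = exp(dx) = 1.898110; d = 1/u = 0.526840
p_u = 0.116383, p_m = 0.666667, p_d = 0.216951
Discount per step: exp(-r*dt) = 0.976286
Stock lattice S(k, j) with j the centered position index:
  k=0: S(0,+0) = 22.4600
  k=1: S(1,-1) = 11.8328; S(1,+0) = 22.4600; S(1,+1) = 42.6316
  k=2: S(2,-2) = 6.2340; S(2,-1) = 11.8328; S(2,+0) = 22.4600; S(2,+1) = 42.6316; S(2,+2) = 80.9194
Terminal payoffs V(N, j) = max(S_T - K, 0):
  V(2,-2) = 0.000000; V(2,-1) = 0.000000; V(2,+0) = 0.000000; V(2,+1) = 17.161557; V(2,+2) = 55.449396
Backward induction: V(k, j) = exp(-r*dt) * [p_u * V(k+1, j+1) + p_m * V(k+1, j) + p_d * V(k+1, j-1)]
  V(1,-1) = exp(-r*dt) * [p_u*0.000000 + p_m*0.000000 + p_d*0.000000] = 0.000000
  V(1,+0) = exp(-r*dt) * [p_u*17.161557 + p_m*0.000000 + p_d*0.000000] = 1.949942
  V(1,+1) = exp(-r*dt) * [p_u*55.449396 + p_m*17.161557 + p_d*0.000000] = 17.470029
  V(0,+0) = exp(-r*dt) * [p_u*17.470029 + p_m*1.949942 + p_d*0.000000] = 3.254124

Answer: Price = V(0,0) = 3.2541


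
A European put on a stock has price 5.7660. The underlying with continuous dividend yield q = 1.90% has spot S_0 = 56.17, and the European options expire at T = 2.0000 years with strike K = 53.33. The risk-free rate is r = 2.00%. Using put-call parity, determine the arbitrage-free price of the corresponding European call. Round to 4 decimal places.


Answer: Call price = 8.6027

Derivation:
Put-call parity: C - P = S_0 * exp(-qT) - K * exp(-rT).
S_0 * exp(-qT) = 56.1700 * 0.96271294 = 54.07558589
K * exp(-rT) = 53.3300 * 0.96078944 = 51.23890079
C = P + S*exp(-qT) - K*exp(-rT)
C = 5.7660 + 54.07558589 - 51.23890079 = 8.6027


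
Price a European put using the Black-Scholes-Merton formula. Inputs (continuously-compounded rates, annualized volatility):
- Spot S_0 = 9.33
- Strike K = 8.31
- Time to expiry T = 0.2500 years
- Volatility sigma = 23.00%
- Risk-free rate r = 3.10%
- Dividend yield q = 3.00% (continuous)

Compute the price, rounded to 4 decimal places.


d1 = (ln(S/K) + (r - q + 0.5*sigma^2) * T) / (sigma * sqrt(T)) = 1.06641657
d2 = d1 - sigma * sqrt(T) = 0.95141657
exp(-rT) = 0.99227995; exp(-qT) = 0.99252805
P = K * exp(-rT) * N(-d2) - S_0 * exp(-qT) * N(-d1)
N(-d1) = 0.14311769; N(-d2) = 0.17069648
P = 8.3100 * 0.99227995 * 0.17069648 - 9.3300 * 0.99252805 * 0.14311769 = 0.0822

Answer: Price = 0.0822


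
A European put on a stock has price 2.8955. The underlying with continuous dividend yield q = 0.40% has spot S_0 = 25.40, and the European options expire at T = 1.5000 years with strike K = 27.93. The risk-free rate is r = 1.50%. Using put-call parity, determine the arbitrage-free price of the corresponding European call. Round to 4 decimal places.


Put-call parity: C - P = S_0 * exp(-qT) - K * exp(-rT).
S_0 * exp(-qT) = 25.4000 * 0.99401796 = 25.24805629
K * exp(-rT) = 27.9300 * 0.97775124 = 27.30859205
C = P + S*exp(-qT) - K*exp(-rT)
C = 2.8955 + 25.24805629 - 27.30859205 = 0.8350

Answer: Call price = 0.8350


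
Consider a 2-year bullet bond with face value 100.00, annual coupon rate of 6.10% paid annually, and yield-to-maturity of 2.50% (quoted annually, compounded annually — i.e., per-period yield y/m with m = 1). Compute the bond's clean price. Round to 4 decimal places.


Answer: Price = 106.9387

Derivation:
Coupon per period c = face * coupon_rate / m = 6.100000
Periods per year m = 1; per-period yield y/m = 0.025000
Number of cashflows N = 2
Cashflows (t years, CF_t, discount factor 1/(1+y/m)^(m*t), PV):
  t = 1.0000: CF_t = 6.100000, DF = 0.975610, PV = 5.951220
  t = 2.0000: CF_t = 106.100000, DF = 0.951814, PV = 100.987507
Price P = sum_t PV_t = 106.938727
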